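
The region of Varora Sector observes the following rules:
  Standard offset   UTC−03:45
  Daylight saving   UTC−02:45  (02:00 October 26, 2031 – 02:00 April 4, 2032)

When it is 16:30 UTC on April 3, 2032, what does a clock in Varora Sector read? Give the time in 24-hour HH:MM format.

13:45

At the standard offset (UTC−03:45), 16:30 UTC − 3h45m = 12:45 Varora Sector standard time.
The standard-time date in Varora Sector, April 3, 2032, falls between 26 October 2031 and 4 April 2032, so daylight saving is in effect and Varora Sector is at UTC−02:45.
16:30 UTC − 2h45m = 13:45 local.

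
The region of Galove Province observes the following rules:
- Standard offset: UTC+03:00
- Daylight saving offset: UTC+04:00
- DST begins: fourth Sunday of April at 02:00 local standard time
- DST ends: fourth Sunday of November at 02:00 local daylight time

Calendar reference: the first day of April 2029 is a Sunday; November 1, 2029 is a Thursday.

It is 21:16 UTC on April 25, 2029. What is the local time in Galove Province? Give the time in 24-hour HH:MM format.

01:16

1 April 2029 is a Sunday, so the first Sunday is April 1 and the fourth is April 22.
1 November 2029 is a Thursday, so the first Sunday is November 4 and the fourth is November 25.
At the standard offset (UTC+03:00), 21:16 UTC + 3h = 00:16 Galove Province standard time (rolling into the next day, 26 April 2029).
The standard-time date in Galove Province, April 26, 2029, lies within the daylight-saving period (22 April – 25 November), so Galove Province is on daylight time, UTC+04:00.
21:16 UTC + 4h = 01:16 local (rolling into the next day, 26 April 2029).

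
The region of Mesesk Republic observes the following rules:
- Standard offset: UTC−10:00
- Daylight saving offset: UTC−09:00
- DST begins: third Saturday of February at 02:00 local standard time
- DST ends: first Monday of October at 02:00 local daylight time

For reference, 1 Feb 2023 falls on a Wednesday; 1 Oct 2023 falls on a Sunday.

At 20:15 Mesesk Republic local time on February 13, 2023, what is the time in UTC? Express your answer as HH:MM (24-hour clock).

06:15

1 February 2023 is a Wednesday, so the first Saturday is February 4 and the third is February 18.
1 October 2023 is a Sunday, so the first Monday is October 2.
February 13, 2023 is outside the daylight-saving period (18 February – 2 October), so Mesesk Republic is on standard time, UTC−10:00.
20:15 local + 10h = 06:15 UTC (rolling into the next day, 14 February 2023).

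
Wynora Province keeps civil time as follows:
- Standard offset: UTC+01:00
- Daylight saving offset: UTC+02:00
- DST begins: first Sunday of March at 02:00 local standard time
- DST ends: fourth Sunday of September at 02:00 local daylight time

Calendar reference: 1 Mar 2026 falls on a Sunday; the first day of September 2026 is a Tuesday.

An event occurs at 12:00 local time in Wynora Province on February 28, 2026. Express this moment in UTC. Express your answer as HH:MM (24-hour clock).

1 March 2026 is a Sunday, so the first Sunday is March 1.
1 September 2026 is a Tuesday, so the first Sunday is September 6 and the fourth is September 27.
February 28, 2026 is outside the daylight-saving period (1 March – 27 September), so Wynora Province is on standard time, UTC+01:00.
12:00 local − 1h = 11:00 UTC.

11:00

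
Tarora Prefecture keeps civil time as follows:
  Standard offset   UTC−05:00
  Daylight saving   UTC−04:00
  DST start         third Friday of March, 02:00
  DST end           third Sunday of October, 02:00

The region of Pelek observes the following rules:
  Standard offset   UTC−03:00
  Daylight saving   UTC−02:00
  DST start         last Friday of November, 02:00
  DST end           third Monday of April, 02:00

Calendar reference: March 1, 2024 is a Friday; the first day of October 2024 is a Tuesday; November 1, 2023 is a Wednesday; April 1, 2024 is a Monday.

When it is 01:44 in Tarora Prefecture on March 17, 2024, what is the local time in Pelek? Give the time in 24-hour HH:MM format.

1 March 2024 is a Friday, so the first Friday is March 1 and the third is March 15.
1 October 2024 is a Tuesday, so the first Sunday is October 6 and the third is October 20.
March 17, 2024 falls between 15 March and 20 October, so daylight saving is in effect and Tarora Prefecture is at UTC−04:00.
01:44 Tarora Prefecture + 4h = 05:44 UTC.
1 November 2023 is a Wednesday, so Fridays fall on 3, 10, 17, 24; the last is November 24.
1 April 2024 is a Monday, so the first Monday is April 1 and the third is April 15.
At the standard offset (UTC−03:00), 05:44 UTC − 3h = 02:44 Pelek standard time.
Daylight saving runs 24 November 2023 – 15 April 2024; the standard-time date in Pelek, March 17, 2024, is inside that window, so Pelek is at UTC−02:00.
05:44 UTC − 2h = 03:44 Pelek.

03:44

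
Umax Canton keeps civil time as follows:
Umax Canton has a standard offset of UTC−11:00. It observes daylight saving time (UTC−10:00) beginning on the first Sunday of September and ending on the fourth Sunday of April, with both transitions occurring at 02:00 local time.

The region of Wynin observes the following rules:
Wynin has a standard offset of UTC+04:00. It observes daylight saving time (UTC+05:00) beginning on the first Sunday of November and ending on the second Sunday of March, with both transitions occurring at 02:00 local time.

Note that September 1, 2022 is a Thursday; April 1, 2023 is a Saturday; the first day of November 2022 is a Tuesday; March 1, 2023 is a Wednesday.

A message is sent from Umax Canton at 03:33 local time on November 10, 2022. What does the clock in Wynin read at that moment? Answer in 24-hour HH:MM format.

18:33

1 September 2022 is a Thursday, so the first Sunday is September 4.
1 April 2023 is a Saturday, so the first Sunday is April 2 and the fourth is April 23.
November 10, 2022 lies within the daylight-saving period (4 September 2022 – 23 April 2023), so Umax Canton is on daylight time, UTC−10:00.
03:33 Umax Canton + 10h = 13:33 UTC.
1 November 2022 is a Tuesday, so the first Sunday is November 6.
1 March 2023 is a Wednesday, so the first Sunday is March 5 and the second is March 12.
At the standard offset (UTC+04:00), 13:33 UTC + 4h = 17:33 Wynin standard time.
The standard-time date in Wynin, November 10, 2022, falls between 6 November 2022 and 12 March 2023, so daylight saving is in effect and Wynin is at UTC+05:00.
13:33 UTC + 5h = 18:33 Wynin.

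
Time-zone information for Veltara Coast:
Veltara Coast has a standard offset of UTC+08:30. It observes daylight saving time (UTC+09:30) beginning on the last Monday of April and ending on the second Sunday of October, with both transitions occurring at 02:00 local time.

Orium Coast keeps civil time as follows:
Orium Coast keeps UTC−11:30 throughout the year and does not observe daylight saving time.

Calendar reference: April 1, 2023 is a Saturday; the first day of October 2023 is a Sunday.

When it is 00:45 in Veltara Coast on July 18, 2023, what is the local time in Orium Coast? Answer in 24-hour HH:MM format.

1 April 2023 is a Saturday, so Mondays fall on 3, 10, 17, 24; the last is April 24.
1 October 2023 is a Sunday, so the first Sunday is October 1 and the second is October 8.
July 18, 2023 falls between 24 April and 8 October, so daylight saving is in effect and Veltara Coast is at UTC+09:30.
00:45 Veltara Coast − 9h30m = 15:15 UTC (rolling into the previous day, 17 July 2023).
Orium Coast has no daylight saving, so its offset is UTC−11:30 year-round.
15:15 UTC − 11h30m = 03:45 Orium Coast.

03:45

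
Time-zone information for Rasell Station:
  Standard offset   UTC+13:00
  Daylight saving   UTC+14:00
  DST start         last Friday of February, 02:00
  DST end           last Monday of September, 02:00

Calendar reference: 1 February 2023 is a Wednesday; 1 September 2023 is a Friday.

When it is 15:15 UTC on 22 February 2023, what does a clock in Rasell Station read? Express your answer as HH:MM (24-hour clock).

04:15

1 February 2023 is a Wednesday, so Fridays fall on 3, 10, 17, 24; the last is February 24.
1 September 2023 is a Friday, so Mondays fall on 4, 11, 18, 25; the last is September 25.
At the standard offset (UTC+13:00), 15:15 UTC + 13h = 04:15 Rasell Station standard time (rolling into the next day, 23 February 2023).
Daylight saving runs 24 February – 25 September; the standard-time date in Rasell Station, 23 February 2023, is outside that window, so Rasell Station is on standard time at UTC+13:00.
15:15 UTC + 13h = 04:15 local (rolling into the next day, 23 February 2023).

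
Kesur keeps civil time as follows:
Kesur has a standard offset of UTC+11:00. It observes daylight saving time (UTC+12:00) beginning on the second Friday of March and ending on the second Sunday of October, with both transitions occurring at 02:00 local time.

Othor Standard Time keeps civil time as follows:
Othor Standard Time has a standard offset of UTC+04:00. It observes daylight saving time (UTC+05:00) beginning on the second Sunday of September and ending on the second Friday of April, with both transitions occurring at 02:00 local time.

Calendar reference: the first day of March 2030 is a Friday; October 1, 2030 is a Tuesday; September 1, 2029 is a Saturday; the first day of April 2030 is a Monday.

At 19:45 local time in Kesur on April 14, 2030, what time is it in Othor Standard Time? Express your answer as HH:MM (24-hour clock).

11:45

1 March 2030 is a Friday, so the first Friday is March 1 and the second is March 8.
1 October 2030 is a Tuesday, so the first Sunday is October 6 and the second is October 13.
April 14, 2030 falls between 8 March and 13 October, so daylight saving is in effect and Kesur is at UTC+12:00.
19:45 Kesur − 12h = 07:45 UTC.
1 September 2029 is a Saturday, so the first Sunday is September 2 and the second is September 9.
1 April 2030 is a Monday, so the first Friday is April 5 and the second is April 12.
At the standard offset (UTC+04:00), 07:45 UTC + 4h = 11:45 Othor Standard Time standard time.
The standard-time date in Othor Standard Time, April 14, 2030, is outside the daylight-saving period (9 September 2029 – 12 April 2030), so Othor Standard Time is on standard time, UTC+04:00.
07:45 UTC + 4h = 11:45 Othor Standard Time.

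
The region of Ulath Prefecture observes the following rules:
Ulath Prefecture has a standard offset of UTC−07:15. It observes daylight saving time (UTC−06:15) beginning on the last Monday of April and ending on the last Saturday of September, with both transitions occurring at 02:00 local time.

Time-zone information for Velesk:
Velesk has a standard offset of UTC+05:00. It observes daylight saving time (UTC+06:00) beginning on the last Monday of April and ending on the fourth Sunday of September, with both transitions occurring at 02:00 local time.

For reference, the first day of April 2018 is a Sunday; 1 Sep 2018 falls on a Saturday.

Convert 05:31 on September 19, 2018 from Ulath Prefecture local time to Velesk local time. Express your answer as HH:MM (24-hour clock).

1 April 2018 is a Sunday, so Mondays fall on 2, 9, 16, 23, 30; the last is April 30.
1 September 2018 is a Saturday, so Saturdays fall on 1, 8, 15, 22, 29; the last is September 29.
September 19, 2018 lies within the daylight-saving period (30 April – 29 September), so Ulath Prefecture is on daylight time, UTC−06:15.
05:31 Ulath Prefecture + 6h15m = 11:46 UTC.
1 April 2018 is a Sunday, so Mondays fall on 2, 9, 16, 23, 30; the last is April 30.
1 September 2018 is a Saturday, so the first Sunday is September 2 and the fourth is September 23.
At the standard offset (UTC+05:00), 11:46 UTC + 5h = 16:46 Velesk standard time.
The standard-time date in Velesk, September 19, 2018, falls between 30 April and 23 September, so daylight saving is in effect and Velesk is at UTC+06:00.
11:46 UTC + 6h = 17:46 Velesk.

17:46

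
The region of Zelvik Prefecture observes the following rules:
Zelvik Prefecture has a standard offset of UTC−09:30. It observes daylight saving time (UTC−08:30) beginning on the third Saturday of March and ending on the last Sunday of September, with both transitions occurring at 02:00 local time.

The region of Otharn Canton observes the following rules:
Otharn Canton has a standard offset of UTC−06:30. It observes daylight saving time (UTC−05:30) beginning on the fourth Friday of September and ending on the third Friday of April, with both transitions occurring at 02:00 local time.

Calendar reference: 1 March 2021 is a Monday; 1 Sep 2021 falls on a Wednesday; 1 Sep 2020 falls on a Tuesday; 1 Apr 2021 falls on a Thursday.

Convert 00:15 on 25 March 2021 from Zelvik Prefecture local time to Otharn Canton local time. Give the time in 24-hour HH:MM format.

03:15

1 March 2021 is a Monday, so the first Saturday is March 6 and the third is March 20.
1 September 2021 is a Wednesday, so Sundays fall on 5, 12, 19, 26; the last is September 26.
25 March 2021 lies within the daylight-saving period (20 March – 26 September), so Zelvik Prefecture is on daylight time, UTC−08:30.
00:15 Zelvik Prefecture + 8h30m = 08:45 UTC.
1 September 2020 is a Tuesday, so the first Friday is September 4 and the fourth is September 25.
1 April 2021 is a Thursday, so the first Friday is April 2 and the third is April 16.
At the standard offset (UTC−06:30), 08:45 UTC − 6h30m = 02:15 Otharn Canton standard time.
The standard-time date in Otharn Canton, 25 March 2021, lies within the daylight-saving period (25 September 2020 – 16 April 2021), so Otharn Canton is on daylight time, UTC−05:30.
08:45 UTC − 5h30m = 03:15 Otharn Canton.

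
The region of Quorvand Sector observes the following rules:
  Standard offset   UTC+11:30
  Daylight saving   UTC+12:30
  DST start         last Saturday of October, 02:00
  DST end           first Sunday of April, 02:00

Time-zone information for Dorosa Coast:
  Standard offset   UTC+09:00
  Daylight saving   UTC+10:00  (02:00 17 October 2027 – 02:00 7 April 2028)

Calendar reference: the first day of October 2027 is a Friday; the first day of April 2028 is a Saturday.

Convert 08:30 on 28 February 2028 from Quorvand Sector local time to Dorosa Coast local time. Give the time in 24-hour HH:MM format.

1 October 2027 is a Friday, so Saturdays fall on 2, 9, 16, 23, 30; the last is October 30.
1 April 2028 is a Saturday, so the first Sunday is April 2.
28 February 2028 lies within the daylight-saving period (30 October 2027 – 2 April 2028), so Quorvand Sector is on daylight time, UTC+12:30.
08:30 Quorvand Sector − 12h30m = 20:00 UTC (rolling into the previous day, 27 February 2028).
At the standard offset (UTC+09:00), 20:00 UTC + 9h = 05:00 Dorosa Coast standard time (rolling into the next day, 28 February 2028).
Daylight saving runs 17 October 2027 – 7 April 2028; the standard-time date in Dorosa Coast, 28 February 2028, is inside that window, so Dorosa Coast is at UTC+10:00.
20:00 UTC + 10h = 06:00 Dorosa Coast (rolling into the next day, 28 February 2028).

06:00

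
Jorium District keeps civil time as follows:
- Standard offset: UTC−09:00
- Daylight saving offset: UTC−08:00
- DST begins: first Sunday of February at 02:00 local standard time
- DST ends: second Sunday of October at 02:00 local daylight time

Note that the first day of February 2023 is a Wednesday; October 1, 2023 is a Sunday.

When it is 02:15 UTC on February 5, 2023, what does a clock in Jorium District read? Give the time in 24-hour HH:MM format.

1 February 2023 is a Wednesday, so the first Sunday is February 5.
1 October 2023 is a Sunday, so the first Sunday is October 1 and the second is October 8.
At the standard offset (UTC−09:00), 02:15 UTC − 9h = 17:15 Jorium District standard time (rolling into the previous day, 4 February 2023).
Daylight saving runs 5 February – 8 October; the standard-time date in Jorium District, February 4, 2023, is outside that window, so Jorium District is on standard time at UTC−09:00.
02:15 UTC − 9h = 17:15 local (rolling into the previous day, 4 February 2023).

17:15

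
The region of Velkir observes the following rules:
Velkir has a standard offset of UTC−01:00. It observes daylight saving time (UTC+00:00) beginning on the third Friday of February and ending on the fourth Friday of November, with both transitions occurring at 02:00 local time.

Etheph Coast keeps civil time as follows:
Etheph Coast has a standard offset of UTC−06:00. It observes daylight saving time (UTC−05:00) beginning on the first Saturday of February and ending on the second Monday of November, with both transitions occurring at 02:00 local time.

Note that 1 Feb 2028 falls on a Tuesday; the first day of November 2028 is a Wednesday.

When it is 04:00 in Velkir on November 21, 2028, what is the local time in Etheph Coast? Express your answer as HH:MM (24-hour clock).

1 February 2028 is a Tuesday, so the first Friday is February 4 and the third is February 18.
1 November 2028 is a Wednesday, so the first Friday is November 3 and the fourth is November 24.
November 21, 2028 lies within the daylight-saving period (18 February – 24 November), so Velkir is on daylight time, UTC+00:00.
04:00 Velkir − 0h = 04:00 UTC.
1 February 2028 is a Tuesday, so the first Saturday is February 5.
1 November 2028 is a Wednesday, so the first Monday is November 6 and the second is November 13.
At the standard offset (UTC−06:00), 04:00 UTC − 6h = 22:00 Etheph Coast standard time (rolling into the previous day, 20 November 2028).
The standard-time date in Etheph Coast, November 20, 2028, is outside the daylight-saving period (5 February – 13 November), so Etheph Coast is on standard time, UTC−06:00.
04:00 UTC − 6h = 22:00 Etheph Coast (rolling into the previous day, 20 November 2028).

22:00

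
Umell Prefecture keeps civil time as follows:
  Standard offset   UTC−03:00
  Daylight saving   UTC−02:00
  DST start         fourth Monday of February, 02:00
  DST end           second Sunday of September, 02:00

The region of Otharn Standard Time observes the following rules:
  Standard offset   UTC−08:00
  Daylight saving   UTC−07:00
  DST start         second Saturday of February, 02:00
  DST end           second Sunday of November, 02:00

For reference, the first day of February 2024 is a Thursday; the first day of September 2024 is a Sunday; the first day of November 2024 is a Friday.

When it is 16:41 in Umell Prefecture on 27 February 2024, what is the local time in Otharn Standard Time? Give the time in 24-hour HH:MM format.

11:41

1 February 2024 is a Thursday, so the first Monday is February 5 and the fourth is February 26.
1 September 2024 is a Sunday, so the first Sunday is September 1 and the second is September 8.
27 February 2024 falls between 26 February and 8 September, so daylight saving is in effect and Umell Prefecture is at UTC−02:00.
16:41 Umell Prefecture + 2h = 18:41 UTC.
1 February 2024 is a Thursday, so the first Saturday is February 3 and the second is February 10.
1 November 2024 is a Friday, so the first Sunday is November 3 and the second is November 10.
At the standard offset (UTC−08:00), 18:41 UTC − 8h = 10:41 Otharn Standard Time standard time.
The standard-time date in Otharn Standard Time, 27 February 2024, falls between 10 February and 10 November, so daylight saving is in effect and Otharn Standard Time is at UTC−07:00.
18:41 UTC − 7h = 11:41 Otharn Standard Time.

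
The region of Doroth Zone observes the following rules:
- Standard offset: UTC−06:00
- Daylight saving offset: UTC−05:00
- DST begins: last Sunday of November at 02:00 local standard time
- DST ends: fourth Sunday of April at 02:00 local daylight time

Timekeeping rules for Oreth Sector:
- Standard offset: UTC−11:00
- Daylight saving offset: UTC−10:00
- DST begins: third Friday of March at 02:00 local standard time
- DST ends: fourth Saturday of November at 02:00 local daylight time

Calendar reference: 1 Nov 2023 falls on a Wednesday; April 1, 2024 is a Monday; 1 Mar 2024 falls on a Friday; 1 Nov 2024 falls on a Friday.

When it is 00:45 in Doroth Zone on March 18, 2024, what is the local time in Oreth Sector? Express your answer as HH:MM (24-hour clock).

1 November 2023 is a Wednesday, so Sundays fall on 5, 12, 19, 26; the last is November 26.
1 April 2024 is a Monday, so the first Sunday is April 7 and the fourth is April 28.
March 18, 2024 falls between 26 November 2023 and 28 April 2024, so daylight saving is in effect and Doroth Zone is at UTC−05:00.
00:45 Doroth Zone + 5h = 05:45 UTC.
1 March 2024 is a Friday, so the first Friday is March 1 and the third is March 15.
1 November 2024 is a Friday, so the first Saturday is November 2 and the fourth is November 23.
At the standard offset (UTC−11:00), 05:45 UTC − 11h = 18:45 Oreth Sector standard time (rolling into the previous day, 17 March 2024).
The standard-time date in Oreth Sector, March 17, 2024, lies within the daylight-saving period (15 March – 23 November), so Oreth Sector is on daylight time, UTC−10:00.
05:45 UTC − 10h = 19:45 Oreth Sector (rolling into the previous day, 17 March 2024).

19:45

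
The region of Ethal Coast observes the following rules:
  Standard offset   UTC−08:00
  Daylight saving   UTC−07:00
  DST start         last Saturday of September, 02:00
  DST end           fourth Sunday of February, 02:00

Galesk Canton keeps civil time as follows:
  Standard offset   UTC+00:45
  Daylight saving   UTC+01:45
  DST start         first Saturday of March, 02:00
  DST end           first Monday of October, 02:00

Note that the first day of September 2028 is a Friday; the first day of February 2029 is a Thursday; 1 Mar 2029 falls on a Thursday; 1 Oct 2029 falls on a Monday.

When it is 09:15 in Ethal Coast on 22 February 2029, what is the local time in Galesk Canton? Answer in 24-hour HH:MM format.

17:00

1 September 2028 is a Friday, so Saturdays fall on 2, 9, 16, 23, 30; the last is September 30.
1 February 2029 is a Thursday, so the first Sunday is February 4 and the fourth is February 25.
22 February 2029 falls between 30 September 2028 and 25 February 2029, so daylight saving is in effect and Ethal Coast is at UTC−07:00.
09:15 Ethal Coast + 7h = 16:15 UTC.
1 March 2029 is a Thursday, so the first Saturday is March 3.
1 October 2029 is a Monday, so the first Monday is October 1.
At the standard offset (UTC+00:45), 16:15 UTC + 0h45m = 17:00 Galesk Canton standard time.
The standard-time date in Galesk Canton, 22 February 2029, is outside the daylight-saving period (3 March – 1 October), so Galesk Canton is on standard time, UTC+00:45.
16:15 UTC + 0h45m = 17:00 Galesk Canton.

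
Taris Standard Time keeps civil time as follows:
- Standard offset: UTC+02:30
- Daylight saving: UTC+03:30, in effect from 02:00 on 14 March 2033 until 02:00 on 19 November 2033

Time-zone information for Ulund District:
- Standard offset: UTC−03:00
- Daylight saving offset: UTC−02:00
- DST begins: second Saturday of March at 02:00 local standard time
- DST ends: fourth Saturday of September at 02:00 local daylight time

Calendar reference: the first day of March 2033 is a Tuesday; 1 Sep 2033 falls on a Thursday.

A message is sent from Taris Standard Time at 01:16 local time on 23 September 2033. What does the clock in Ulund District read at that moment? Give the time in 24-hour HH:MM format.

Daylight saving runs 14 March – 19 November; 23 September 2033 is inside that window, so Taris Standard Time is at UTC+03:30.
01:16 Taris Standard Time − 3h30m = 21:46 UTC (rolling into the previous day, 22 September 2033).
1 March 2033 is a Tuesday, so the first Saturday is March 5 and the second is March 12.
1 September 2033 is a Thursday, so the first Saturday is September 3 and the fourth is September 24.
At the standard offset (UTC−03:00), 21:46 UTC − 3h = 18:46 Ulund District standard time.
The standard-time date in Ulund District, 22 September 2033, falls between 12 March and 24 September, so daylight saving is in effect and Ulund District is at UTC−02:00.
21:46 UTC − 2h = 19:46 Ulund District.

19:46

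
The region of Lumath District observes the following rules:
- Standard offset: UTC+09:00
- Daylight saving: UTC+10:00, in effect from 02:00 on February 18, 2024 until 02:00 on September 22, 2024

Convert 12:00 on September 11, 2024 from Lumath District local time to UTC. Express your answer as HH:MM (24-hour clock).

Daylight saving runs 18 February – 22 September; September 11, 2024 is inside that window, so Lumath District is at UTC+10:00.
12:00 local − 10h = 02:00 UTC.

02:00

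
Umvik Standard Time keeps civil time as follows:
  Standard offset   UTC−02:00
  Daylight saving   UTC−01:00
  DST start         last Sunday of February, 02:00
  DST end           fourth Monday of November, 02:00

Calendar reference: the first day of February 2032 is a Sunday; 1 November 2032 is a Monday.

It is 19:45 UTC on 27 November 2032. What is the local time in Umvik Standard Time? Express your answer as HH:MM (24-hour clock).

1 February 2032 is a Sunday, so Sundays fall on 1, 8, 15, 22, 29; the last is February 29.
1 November 2032 is a Monday, so the first Monday is November 1 and the fourth is November 22.
At the standard offset (UTC−02:00), 19:45 UTC − 2h = 17:45 Umvik Standard Time standard time.
The standard-time date in Umvik Standard Time, 27 November 2032, does not fall between 29 February and 22 November, so daylight saving is not in effect and Umvik Standard Time is at UTC−02:00.
19:45 UTC − 2h = 17:45 local.

17:45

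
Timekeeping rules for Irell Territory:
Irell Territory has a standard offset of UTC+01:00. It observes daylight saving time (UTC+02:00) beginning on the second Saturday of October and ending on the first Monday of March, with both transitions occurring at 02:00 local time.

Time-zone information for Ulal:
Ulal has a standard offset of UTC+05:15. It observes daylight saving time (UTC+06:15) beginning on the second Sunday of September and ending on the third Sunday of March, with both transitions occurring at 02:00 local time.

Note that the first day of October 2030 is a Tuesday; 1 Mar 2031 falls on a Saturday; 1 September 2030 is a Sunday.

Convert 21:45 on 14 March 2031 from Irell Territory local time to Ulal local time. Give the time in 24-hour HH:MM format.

03:00

1 October 2030 is a Tuesday, so the first Saturday is October 5 and the second is October 12.
1 March 2031 is a Saturday, so the first Monday is March 3.
14 March 2031 is outside the daylight-saving period (12 October 2030 – 3 March 2031), so Irell Territory is on standard time, UTC+01:00.
21:45 Irell Territory − 1h = 20:45 UTC.
1 September 2030 is a Sunday, so the first Sunday is September 1 and the second is September 8.
1 March 2031 is a Saturday, so the first Sunday is March 2 and the third is March 16.
At the standard offset (UTC+05:15), 20:45 UTC + 5h15m = 02:00 Ulal standard time (rolling into the next day, 15 March 2031).
The standard-time date in Ulal, 15 March 2031, lies within the daylight-saving period (8 September 2030 – 16 March 2031), so Ulal is on daylight time, UTC+06:15.
20:45 UTC + 6h15m = 03:00 Ulal (rolling into the next day, 15 March 2031).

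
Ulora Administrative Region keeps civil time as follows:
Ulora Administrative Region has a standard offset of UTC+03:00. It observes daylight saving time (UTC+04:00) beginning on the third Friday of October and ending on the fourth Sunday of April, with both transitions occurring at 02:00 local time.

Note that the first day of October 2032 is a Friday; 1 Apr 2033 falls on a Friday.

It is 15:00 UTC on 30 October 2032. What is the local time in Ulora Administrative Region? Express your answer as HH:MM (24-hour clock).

1 October 2032 is a Friday, so the first Friday is October 1 and the third is October 15.
1 April 2033 is a Friday, so the first Sunday is April 3 and the fourth is April 24.
At the standard offset (UTC+03:00), 15:00 UTC + 3h = 18:00 Ulora Administrative Region standard time.
The standard-time date in Ulora Administrative Region, 30 October 2032, falls between 15 October 2032 and 24 April 2033, so daylight saving is in effect and Ulora Administrative Region is at UTC+04:00.
15:00 UTC + 4h = 19:00 local.

19:00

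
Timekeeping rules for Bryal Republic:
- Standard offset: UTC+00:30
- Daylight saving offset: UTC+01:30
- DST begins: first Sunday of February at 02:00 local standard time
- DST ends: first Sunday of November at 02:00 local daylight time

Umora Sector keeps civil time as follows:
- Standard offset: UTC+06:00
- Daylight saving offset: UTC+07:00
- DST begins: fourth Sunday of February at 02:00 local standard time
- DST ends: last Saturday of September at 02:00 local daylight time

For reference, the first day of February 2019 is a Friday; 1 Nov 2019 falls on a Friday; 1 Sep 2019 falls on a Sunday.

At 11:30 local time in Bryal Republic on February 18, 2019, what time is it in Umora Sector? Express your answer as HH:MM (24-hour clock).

1 February 2019 is a Friday, so the first Sunday is February 3.
1 November 2019 is a Friday, so the first Sunday is November 3.
Daylight saving runs 3 February – 3 November; February 18, 2019 is inside that window, so Bryal Republic is at UTC+01:30.
11:30 Bryal Republic − 1h30m = 10:00 UTC.
1 February 2019 is a Friday, so the first Sunday is February 3 and the fourth is February 24.
1 September 2019 is a Sunday, so Saturdays fall on 7, 14, 21, 28; the last is September 28.
At the standard offset (UTC+06:00), 10:00 UTC + 6h = 16:00 Umora Sector standard time.
The standard-time date in Umora Sector, February 18, 2019, is outside the daylight-saving period (24 February – 28 September), so Umora Sector is on standard time, UTC+06:00.
10:00 UTC + 6h = 16:00 Umora Sector.

16:00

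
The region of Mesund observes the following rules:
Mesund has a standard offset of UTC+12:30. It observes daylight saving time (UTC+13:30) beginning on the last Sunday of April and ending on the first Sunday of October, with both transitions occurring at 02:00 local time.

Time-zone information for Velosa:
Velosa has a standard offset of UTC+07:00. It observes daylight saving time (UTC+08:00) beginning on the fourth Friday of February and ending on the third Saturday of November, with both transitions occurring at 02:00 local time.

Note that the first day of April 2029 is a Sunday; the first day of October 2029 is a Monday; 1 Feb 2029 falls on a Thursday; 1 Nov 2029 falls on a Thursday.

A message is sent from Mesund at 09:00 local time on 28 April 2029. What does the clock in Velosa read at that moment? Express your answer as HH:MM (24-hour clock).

04:30

1 April 2029 is a Sunday, so Sundays fall on 1, 8, 15, 22, 29; the last is April 29.
1 October 2029 is a Monday, so the first Sunday is October 7.
28 April 2029 does not fall between 29 April and 7 October, so daylight saving is not in effect and Mesund is at UTC+12:30.
09:00 Mesund − 12h30m = 20:30 UTC (rolling into the previous day, 27 April 2029).
1 February 2029 is a Thursday, so the first Friday is February 2 and the fourth is February 23.
1 November 2029 is a Thursday, so the first Saturday is November 3 and the third is November 17.
At the standard offset (UTC+07:00), 20:30 UTC + 7h = 03:30 Velosa standard time (rolling into the next day, 28 April 2029).
The standard-time date in Velosa, 28 April 2029, lies within the daylight-saving period (23 February – 17 November), so Velosa is on daylight time, UTC+08:00.
20:30 UTC + 8h = 04:30 Velosa (rolling into the next day, 28 April 2029).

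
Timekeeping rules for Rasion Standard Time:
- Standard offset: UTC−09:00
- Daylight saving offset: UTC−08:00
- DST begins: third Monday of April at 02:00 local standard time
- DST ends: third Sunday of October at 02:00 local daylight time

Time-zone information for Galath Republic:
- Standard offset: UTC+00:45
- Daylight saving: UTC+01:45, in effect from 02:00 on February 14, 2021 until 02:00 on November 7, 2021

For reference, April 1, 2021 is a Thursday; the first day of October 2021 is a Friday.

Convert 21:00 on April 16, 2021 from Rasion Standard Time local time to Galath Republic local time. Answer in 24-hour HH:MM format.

07:45

1 April 2021 is a Thursday, so the first Monday is April 5 and the third is April 19.
1 October 2021 is a Friday, so the first Sunday is October 3 and the third is October 17.
April 16, 2021 is outside the daylight-saving period (19 April – 17 October), so Rasion Standard Time is on standard time, UTC−09:00.
21:00 Rasion Standard Time + 9h = 06:00 UTC (rolling into the next day, 17 April 2021).
At the standard offset (UTC+00:45), 06:00 UTC + 0h45m = 06:45 Galath Republic standard time.
The standard-time date in Galath Republic, April 17, 2021, lies within the daylight-saving period (14 February – 7 November), so Galath Republic is on daylight time, UTC+01:45.
06:00 UTC + 1h45m = 07:45 Galath Republic.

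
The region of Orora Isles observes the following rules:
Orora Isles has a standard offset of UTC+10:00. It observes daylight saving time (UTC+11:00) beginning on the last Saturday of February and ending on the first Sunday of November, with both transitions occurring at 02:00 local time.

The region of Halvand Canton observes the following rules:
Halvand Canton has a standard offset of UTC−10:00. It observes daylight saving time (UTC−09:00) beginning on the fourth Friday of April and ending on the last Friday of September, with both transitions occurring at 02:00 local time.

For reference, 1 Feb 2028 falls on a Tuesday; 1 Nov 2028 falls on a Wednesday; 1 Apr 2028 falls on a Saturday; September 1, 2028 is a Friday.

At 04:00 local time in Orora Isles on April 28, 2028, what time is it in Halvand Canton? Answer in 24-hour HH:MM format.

1 February 2028 is a Tuesday, so Saturdays fall on 5, 12, 19, 26; the last is February 26.
1 November 2028 is a Wednesday, so the first Sunday is November 5.
Daylight saving runs 26 February – 5 November; April 28, 2028 is inside that window, so Orora Isles is at UTC+11:00.
04:00 Orora Isles − 11h = 17:00 UTC (rolling into the previous day, 27 April 2028).
1 April 2028 is a Saturday, so the first Friday is April 7 and the fourth is April 28.
1 September 2028 is a Friday, so Fridays fall on 1, 8, 15, 22, 29; the last is September 29.
At the standard offset (UTC−10:00), 17:00 UTC − 10h = 07:00 Halvand Canton standard time.
The standard-time date in Halvand Canton, April 27, 2028, does not fall between 28 April and 29 September, so daylight saving is not in effect and Halvand Canton is at UTC−10:00.
17:00 UTC − 10h = 07:00 Halvand Canton.

07:00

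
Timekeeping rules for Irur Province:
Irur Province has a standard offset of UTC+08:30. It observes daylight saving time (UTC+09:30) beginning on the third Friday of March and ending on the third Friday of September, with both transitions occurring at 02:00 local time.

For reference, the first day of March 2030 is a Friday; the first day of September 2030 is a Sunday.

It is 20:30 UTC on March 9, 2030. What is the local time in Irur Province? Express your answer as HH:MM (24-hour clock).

05:00

1 March 2030 is a Friday, so the first Friday is March 1 and the third is March 15.
1 September 2030 is a Sunday, so the first Friday is September 6 and the third is September 20.
At the standard offset (UTC+08:30), 20:30 UTC + 8h30m = 05:00 Irur Province standard time (rolling into the next day, 10 March 2030).
The standard-time date in Irur Province, March 10, 2030, does not fall between 15 March and 20 September, so daylight saving is not in effect and Irur Province is at UTC+08:30.
20:30 UTC + 8h30m = 05:00 local (rolling into the next day, 10 March 2030).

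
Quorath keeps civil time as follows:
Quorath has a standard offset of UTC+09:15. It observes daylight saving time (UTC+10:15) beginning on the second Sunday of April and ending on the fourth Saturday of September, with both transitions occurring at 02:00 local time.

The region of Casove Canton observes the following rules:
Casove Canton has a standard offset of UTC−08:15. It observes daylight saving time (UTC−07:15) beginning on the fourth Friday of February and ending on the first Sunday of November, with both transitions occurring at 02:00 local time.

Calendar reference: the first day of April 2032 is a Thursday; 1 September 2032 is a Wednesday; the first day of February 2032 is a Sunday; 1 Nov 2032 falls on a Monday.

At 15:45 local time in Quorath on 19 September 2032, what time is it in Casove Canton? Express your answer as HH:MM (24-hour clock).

22:15

1 April 2032 is a Thursday, so the first Sunday is April 4 and the second is April 11.
1 September 2032 is a Wednesday, so the first Saturday is September 4 and the fourth is September 25.
Daylight saving runs 11 April – 25 September; 19 September 2032 is inside that window, so Quorath is at UTC+10:15.
15:45 Quorath − 10h15m = 05:30 UTC.
1 February 2032 is a Sunday, so the first Friday is February 6 and the fourth is February 27.
1 November 2032 is a Monday, so the first Sunday is November 7.
At the standard offset (UTC−08:15), 05:30 UTC − 8h15m = 21:15 Casove Canton standard time (rolling into the previous day, 18 September 2032).
The standard-time date in Casove Canton, 18 September 2032, lies within the daylight-saving period (27 February – 7 November), so Casove Canton is on daylight time, UTC−07:15.
05:30 UTC − 7h15m = 22:15 Casove Canton (rolling into the previous day, 18 September 2032).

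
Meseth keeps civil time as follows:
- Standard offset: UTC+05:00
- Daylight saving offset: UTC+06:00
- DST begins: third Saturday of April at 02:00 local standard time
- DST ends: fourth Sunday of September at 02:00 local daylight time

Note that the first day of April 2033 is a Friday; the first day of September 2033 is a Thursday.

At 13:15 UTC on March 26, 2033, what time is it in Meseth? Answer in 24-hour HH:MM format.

1 April 2033 is a Friday, so the first Saturday is April 2 and the third is April 16.
1 September 2033 is a Thursday, so the first Sunday is September 4 and the fourth is September 25.
At the standard offset (UTC+05:00), 13:15 UTC + 5h = 18:15 Meseth standard time.
The standard-time date in Meseth, March 26, 2033, does not fall between 16 April and 25 September, so daylight saving is not in effect and Meseth is at UTC+05:00.
13:15 UTC + 5h = 18:15 local.

18:15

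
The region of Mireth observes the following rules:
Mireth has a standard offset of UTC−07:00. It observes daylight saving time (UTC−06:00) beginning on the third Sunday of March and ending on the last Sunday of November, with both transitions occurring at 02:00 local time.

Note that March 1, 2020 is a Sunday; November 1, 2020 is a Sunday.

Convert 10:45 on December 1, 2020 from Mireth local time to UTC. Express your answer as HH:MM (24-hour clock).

1 March 2020 is a Sunday, so the first Sunday is March 1 and the third is March 15.
1 November 2020 is a Sunday, so Sundays fall on 1, 8, 15, 22, 29; the last is November 29.
Daylight saving runs 15 March – 29 November; December 1, 2020 is outside that window, so Mireth is on standard time at UTC−07:00.
10:45 local + 7h = 17:45 UTC.

17:45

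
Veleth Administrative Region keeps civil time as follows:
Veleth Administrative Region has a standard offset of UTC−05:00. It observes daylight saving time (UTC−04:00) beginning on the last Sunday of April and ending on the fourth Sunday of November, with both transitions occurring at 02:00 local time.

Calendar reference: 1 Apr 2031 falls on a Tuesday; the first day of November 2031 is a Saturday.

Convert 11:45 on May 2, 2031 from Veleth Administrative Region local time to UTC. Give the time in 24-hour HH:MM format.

1 April 2031 is a Tuesday, so Sundays fall on 6, 13, 20, 27; the last is April 27.
1 November 2031 is a Saturday, so the first Sunday is November 2 and the fourth is November 23.
May 2, 2031 lies within the daylight-saving period (27 April – 23 November), so Veleth Administrative Region is on daylight time, UTC−04:00.
11:45 local + 4h = 15:45 UTC.

15:45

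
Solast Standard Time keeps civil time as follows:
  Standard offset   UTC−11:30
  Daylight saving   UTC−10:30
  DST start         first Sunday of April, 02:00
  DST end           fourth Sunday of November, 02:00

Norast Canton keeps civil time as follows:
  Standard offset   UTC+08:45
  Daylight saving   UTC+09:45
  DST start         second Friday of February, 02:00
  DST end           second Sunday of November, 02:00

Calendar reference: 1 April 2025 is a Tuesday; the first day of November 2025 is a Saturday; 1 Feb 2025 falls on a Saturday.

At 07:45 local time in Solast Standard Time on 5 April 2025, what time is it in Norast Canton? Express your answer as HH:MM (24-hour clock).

05:00

1 April 2025 is a Tuesday, so the first Sunday is April 6.
1 November 2025 is a Saturday, so the first Sunday is November 2 and the fourth is November 23.
Daylight saving runs 6 April – 23 November; 5 April 2025 is outside that window, so Solast Standard Time is on standard time at UTC−11:30.
07:45 Solast Standard Time + 11h30m = 19:15 UTC.
1 February 2025 is a Saturday, so the first Friday is February 7 and the second is February 14.
1 November 2025 is a Saturday, so the first Sunday is November 2 and the second is November 9.
At the standard offset (UTC+08:45), 19:15 UTC + 8h45m = 04:00 Norast Canton standard time (rolling into the next day, 6 April 2025).
The standard-time date in Norast Canton, 6 April 2025, falls between 14 February and 9 November, so daylight saving is in effect and Norast Canton is at UTC+09:45.
19:15 UTC + 9h45m = 05:00 Norast Canton (rolling into the next day, 6 April 2025).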